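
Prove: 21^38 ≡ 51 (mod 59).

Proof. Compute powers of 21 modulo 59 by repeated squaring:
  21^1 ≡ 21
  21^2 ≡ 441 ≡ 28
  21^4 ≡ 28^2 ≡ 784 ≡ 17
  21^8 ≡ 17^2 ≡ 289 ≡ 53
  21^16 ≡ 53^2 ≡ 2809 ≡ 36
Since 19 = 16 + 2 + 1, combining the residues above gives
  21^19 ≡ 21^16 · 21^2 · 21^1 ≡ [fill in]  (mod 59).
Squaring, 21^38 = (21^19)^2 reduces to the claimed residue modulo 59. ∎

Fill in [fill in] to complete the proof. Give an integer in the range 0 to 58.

46

Multiply the listed residues: 36 · 28 · 21 = 1008 → 21168.
Reducing modulo 59: 21168 = 358·59 + 46, so 21^19 ≡ 46.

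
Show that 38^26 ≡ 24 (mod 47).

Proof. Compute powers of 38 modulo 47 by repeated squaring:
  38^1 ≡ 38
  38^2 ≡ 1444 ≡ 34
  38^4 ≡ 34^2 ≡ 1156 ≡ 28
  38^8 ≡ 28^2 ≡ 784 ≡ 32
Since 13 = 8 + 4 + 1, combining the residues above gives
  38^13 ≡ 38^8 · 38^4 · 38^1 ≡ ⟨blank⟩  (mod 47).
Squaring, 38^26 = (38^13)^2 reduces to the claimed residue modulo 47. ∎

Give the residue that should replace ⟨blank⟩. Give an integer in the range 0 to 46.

20

Multiply the listed residues: 32 · 28 · 38 = 896 → 34048.
Reducing modulo 47: 34048 = 724·47 + 20, so 38^13 ≡ 20.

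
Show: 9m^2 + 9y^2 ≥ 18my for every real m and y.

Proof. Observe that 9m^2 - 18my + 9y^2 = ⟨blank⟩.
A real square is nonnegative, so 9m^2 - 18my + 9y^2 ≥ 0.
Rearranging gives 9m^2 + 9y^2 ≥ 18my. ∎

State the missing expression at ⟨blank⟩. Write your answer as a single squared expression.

(3m - 3y)^2

9m^2 - 18my + 9y^2 is a perfect-square trinomial: the outer terms are (3m)^2 and (3y)^2, and the cross term is -2·3m·3y.
So 9m^2 - 18my + 9y^2 = (3m - 3y)^2 ≥ 0.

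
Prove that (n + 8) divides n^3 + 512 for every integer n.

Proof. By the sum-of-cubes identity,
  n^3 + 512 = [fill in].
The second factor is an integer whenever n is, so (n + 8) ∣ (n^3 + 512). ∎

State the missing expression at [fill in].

a^3 + b^3 = (a + b)(a^2 - ab + b^2). With a = n, b = 8:
n^3 + 512 = (n + 8)(n^2 - 8n + 64).

(n + 8)(n^2 - 8n + 64)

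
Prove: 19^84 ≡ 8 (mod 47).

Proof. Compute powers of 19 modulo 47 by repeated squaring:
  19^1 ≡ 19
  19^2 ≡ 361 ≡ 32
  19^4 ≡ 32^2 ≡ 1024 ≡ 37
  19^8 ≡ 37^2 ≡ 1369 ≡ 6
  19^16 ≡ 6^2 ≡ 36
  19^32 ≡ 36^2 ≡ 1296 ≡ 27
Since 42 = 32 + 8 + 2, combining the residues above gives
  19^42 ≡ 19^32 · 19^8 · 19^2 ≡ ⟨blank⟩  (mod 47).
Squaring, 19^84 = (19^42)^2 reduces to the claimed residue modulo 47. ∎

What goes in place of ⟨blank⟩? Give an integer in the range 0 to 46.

14

19^32 · 19^8 · 19^2 ≡ 27 · 6 · 32 = 5184.
5184 mod 47 = 14, so 19^42 ≡ 14 (mod 47).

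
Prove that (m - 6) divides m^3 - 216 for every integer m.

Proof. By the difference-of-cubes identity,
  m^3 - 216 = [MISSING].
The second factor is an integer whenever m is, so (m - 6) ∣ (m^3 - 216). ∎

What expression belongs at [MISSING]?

Polynomial division of m^3 - 216 by m - 6 leaves remainder 0 and quotient m^2 + 6m + 36.
Hence m^3 - 216 = (m - 6)(m^2 + 6m + 36).

(m - 6)(m^2 + 6m + 36)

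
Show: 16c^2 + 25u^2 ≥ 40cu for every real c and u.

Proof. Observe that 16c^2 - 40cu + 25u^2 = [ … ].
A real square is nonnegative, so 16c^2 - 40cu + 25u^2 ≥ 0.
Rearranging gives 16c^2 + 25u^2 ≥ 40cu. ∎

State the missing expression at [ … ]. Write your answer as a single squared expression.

16c^2 - 40cu + 25u^2 is a perfect-square trinomial: the outer terms are (4c)^2 and (5u)^2, and the cross term is -2·4c·5u.
So 16c^2 - 40cu + 25u^2 = (4c - 5u)^2 ≥ 0.

(4c - 5u)^2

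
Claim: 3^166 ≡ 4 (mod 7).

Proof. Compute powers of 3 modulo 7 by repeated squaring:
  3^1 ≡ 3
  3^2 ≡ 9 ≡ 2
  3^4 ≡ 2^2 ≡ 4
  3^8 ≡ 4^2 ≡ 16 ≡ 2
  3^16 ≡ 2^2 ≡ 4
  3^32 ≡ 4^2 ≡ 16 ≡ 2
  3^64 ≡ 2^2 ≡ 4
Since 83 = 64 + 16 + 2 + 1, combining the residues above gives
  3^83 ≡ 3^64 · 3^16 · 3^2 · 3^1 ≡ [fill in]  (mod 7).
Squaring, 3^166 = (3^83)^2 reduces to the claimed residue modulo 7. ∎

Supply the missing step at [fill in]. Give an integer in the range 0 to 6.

5

3^64 · 3^16 · 3^2 · 3^1 ≡ 4 · 4 · 2 · 3 = 96.
96 mod 7 = 5, so 3^83 ≡ 5 (mod 7).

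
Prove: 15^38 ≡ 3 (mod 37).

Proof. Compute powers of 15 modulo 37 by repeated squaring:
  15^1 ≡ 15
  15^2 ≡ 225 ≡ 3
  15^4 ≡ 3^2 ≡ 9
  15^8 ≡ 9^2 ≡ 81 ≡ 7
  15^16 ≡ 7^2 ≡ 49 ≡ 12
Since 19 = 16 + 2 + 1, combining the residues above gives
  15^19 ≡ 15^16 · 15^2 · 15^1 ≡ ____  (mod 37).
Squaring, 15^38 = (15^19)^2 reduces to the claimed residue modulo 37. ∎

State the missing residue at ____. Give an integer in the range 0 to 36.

22

15^16 · 15^2 · 15^1 ≡ 12 · 3 · 15 = 540.
540 mod 37 = 22, so 15^19 ≡ 22 (mod 37).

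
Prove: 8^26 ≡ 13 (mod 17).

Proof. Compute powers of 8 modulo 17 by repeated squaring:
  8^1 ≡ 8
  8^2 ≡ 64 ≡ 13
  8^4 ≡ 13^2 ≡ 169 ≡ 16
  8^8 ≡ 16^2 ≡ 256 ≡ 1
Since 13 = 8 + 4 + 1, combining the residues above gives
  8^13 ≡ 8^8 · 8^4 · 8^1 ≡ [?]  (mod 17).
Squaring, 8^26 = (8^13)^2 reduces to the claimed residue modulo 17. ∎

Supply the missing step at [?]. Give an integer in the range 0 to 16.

8^8 · 8^4 · 8^1 ≡ 1 · 16 · 8 = 128.
128 mod 17 = 9, so 8^13 ≡ 9 (mod 17).

9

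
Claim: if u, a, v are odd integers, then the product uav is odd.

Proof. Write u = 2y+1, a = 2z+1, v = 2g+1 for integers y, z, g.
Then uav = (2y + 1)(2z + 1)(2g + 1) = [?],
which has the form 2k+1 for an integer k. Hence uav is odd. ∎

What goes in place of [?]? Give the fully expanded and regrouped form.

Expanding: (2y + 1)(2z + 1)(2g + 1) = 8gyz + 4gy + 4gz + 2g + 4yz + 2y + 2z + 1.
Every term except the constant is even, so this is 2(4gyz + 2gy + 2gz + g + 2yz + y + z) + 1,
and 4gyz + 2gy + 2gz + g + 2yz + y + z ∈ ℤ gives the required form.

2(4gyz + 2gy + 2gz + g + 2yz + y + z) + 1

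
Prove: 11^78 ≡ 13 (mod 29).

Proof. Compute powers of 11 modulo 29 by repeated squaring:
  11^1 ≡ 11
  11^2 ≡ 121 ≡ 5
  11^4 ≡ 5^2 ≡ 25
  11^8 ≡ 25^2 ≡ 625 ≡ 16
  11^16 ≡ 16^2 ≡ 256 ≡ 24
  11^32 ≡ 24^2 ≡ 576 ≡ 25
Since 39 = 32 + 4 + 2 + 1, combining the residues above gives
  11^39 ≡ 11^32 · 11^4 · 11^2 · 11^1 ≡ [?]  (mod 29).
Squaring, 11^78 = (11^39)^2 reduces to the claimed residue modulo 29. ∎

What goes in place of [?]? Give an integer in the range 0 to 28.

10

Multiply the listed residues: 25 · 25 · 5 · 11 = 625 → 3125 → 34375.
Reducing modulo 29: 34375 = 1185·29 + 10, so 11^39 ≡ 10.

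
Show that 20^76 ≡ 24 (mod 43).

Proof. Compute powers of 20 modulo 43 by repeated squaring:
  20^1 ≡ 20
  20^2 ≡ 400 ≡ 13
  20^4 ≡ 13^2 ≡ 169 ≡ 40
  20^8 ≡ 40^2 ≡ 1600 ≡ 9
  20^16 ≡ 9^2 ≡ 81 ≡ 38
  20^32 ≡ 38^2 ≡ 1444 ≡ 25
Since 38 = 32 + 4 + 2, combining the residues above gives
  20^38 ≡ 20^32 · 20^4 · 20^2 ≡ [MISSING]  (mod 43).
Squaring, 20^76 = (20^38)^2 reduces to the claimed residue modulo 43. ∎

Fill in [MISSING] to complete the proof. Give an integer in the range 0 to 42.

Multiply the listed residues: 25 · 40 · 13 = 1000 → 13000.
Reducing modulo 43: 13000 = 302·43 + 14, so 20^38 ≡ 14.

14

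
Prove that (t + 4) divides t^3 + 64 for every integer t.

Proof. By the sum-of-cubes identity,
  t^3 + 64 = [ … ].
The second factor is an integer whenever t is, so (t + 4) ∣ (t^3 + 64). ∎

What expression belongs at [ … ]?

(t + 4)(t^2 - 4t + 16)

a^3 + b^3 = (a + b)(a^2 - ab + b^2). With a = t, b = 4:
t^3 + 64 = (t + 4)(t^2 - 4t + 16).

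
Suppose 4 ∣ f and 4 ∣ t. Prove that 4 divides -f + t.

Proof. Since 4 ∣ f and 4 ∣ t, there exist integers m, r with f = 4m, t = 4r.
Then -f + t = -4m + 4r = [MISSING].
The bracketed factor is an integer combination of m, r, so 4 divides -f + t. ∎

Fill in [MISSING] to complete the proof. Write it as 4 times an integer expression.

4(-m + r)

Pull the common 4 out of every term: -4m + 4r = 4(-m + r).
-m + r is an integer, which exhibits the divisibility.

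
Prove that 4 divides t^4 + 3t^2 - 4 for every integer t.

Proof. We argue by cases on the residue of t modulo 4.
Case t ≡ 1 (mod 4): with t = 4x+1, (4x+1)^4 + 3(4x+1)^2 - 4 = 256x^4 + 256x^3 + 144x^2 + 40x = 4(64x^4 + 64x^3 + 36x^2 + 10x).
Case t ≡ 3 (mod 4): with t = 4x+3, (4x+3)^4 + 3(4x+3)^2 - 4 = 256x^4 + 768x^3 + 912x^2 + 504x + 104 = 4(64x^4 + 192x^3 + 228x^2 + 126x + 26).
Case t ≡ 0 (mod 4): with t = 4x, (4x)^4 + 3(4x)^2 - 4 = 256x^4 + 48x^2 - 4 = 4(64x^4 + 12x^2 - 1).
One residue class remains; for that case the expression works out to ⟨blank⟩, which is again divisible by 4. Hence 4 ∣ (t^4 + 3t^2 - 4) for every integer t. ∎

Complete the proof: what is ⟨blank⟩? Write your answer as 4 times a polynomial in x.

4(64x^4 + 128x^3 + 108x^2 + 44x + 6)

Only t ≡ 2 (mod 4) is unaccounted for. Put t = 4x+2:
(4x+2)^4 + 3(4x+2)^2 - 4 expands to 256x^4 + 512x^3 + 432x^2 + 176x + 24,
and factoring out 4 leaves 4(64x^4 + 128x^3 + 108x^2 + 44x + 6).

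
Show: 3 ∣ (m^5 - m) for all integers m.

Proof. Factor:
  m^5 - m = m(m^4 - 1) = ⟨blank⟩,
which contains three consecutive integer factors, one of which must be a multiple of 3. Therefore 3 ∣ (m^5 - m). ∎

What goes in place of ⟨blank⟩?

(m - 1)m(m + 1)(m^2 + 1)

m^4 - 1 = (m^2 - 1)(m^2 + 1), and m^2 - 1 = (m-1)(m+1).
So m(m^4 - 1) = (m - 1)m(m + 1)(m^2 + 1).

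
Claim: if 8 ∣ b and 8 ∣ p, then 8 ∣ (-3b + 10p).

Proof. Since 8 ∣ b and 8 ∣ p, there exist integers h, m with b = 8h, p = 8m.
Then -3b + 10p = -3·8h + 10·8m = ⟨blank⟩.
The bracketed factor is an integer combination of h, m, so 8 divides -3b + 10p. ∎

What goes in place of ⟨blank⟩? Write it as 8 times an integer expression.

Pull the common 8 out of every term: -3·8h + 10·8m = 8(-3h + 10m).
-3h + 10m is an integer, which exhibits the divisibility.

8(-3h + 10m)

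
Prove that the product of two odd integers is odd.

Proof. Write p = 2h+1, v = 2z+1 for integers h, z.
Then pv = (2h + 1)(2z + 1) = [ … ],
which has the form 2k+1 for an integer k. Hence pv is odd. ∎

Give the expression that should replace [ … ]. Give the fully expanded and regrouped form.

2(2hz + h + z) + 1

Expanding: (2h + 1)(2z + 1) = 4hz + 2h + 2z + 1.
Every term except the constant is even, so this is 2(2hz + h + z) + 1,
and 2hz + h + z ∈ ℤ gives the required form.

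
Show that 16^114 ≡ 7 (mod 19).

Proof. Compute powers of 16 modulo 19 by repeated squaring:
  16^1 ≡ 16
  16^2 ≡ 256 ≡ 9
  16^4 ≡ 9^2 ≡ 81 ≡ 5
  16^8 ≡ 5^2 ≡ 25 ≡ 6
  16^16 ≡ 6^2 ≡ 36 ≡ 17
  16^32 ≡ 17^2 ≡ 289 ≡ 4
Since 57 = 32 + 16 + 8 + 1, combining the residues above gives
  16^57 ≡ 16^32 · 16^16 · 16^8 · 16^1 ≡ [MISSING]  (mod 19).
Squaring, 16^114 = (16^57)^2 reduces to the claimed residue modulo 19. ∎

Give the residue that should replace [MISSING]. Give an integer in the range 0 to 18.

11

Multiply the listed residues: 4 · 17 · 6 · 16 = 68 → 408 → 6528.
Reducing modulo 19: 6528 = 343·19 + 11, so 16^57 ≡ 11.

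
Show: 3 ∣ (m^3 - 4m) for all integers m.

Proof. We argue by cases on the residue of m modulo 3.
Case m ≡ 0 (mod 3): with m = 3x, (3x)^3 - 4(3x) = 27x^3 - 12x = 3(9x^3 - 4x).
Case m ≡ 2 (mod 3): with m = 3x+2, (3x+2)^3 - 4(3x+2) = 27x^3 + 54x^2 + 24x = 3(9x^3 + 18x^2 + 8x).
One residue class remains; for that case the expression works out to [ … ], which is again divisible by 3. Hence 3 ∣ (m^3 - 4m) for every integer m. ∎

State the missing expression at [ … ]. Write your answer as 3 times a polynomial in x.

3(9x^3 + 9x^2 - x - 1)

Only m ≡ 1 (mod 3) is unaccounted for. Put m = 3x+1:
(3x+1)^3 - 4(3x+1) expands to 27x^3 + 27x^2 - 3x - 3,
and factoring out 3 leaves 3(9x^3 + 9x^2 - x - 1).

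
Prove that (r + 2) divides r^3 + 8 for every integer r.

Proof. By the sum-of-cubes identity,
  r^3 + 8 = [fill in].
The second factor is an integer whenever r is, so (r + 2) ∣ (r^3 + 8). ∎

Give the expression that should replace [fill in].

(r + 2)(r^2 - 2r + 4)

a^3 + b^3 = (a + b)(a^2 - ab + b^2). With a = r, b = 2:
r^3 + 8 = (r + 2)(r^2 - 2r + 4).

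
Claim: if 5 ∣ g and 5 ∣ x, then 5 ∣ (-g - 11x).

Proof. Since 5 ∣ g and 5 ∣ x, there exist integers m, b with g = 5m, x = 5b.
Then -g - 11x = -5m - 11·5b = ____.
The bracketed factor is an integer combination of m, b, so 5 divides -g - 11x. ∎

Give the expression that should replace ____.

Each term has a factor of 5: -5m - 11·5b = 5·(-11b - m).
Since -11b - m is an integer, 5 ∣ (-g - 11x).

5(-11b - m)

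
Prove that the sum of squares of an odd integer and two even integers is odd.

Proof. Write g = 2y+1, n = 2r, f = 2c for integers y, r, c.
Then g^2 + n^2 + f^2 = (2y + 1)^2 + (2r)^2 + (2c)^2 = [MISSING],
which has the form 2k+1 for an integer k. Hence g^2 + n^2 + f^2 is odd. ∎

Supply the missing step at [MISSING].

Expanding: (2y + 1)^2 + (2r)^2 + (2c)^2 = 4c^2 + 4r^2 + 4y^2 + 4y + 1.
Every term except the constant is even, so this is 2(2c^2 + 2r^2 + 2y^2 + 2y) + 1,
and 2c^2 + 2r^2 + 2y^2 + 2y ∈ ℤ gives the required form.

2(2c^2 + 2r^2 + 2y^2 + 2y) + 1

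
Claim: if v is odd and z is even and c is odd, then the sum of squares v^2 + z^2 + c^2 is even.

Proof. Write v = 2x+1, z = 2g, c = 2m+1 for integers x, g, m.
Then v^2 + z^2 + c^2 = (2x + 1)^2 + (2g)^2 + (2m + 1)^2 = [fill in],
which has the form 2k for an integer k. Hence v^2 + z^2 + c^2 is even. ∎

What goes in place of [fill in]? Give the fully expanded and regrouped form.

Expanding: (2x + 1)^2 + (2g)^2 + (2m + 1)^2 = 4g^2 + 4m^2 + 4m + 4x^2 + 4x + 2.
Every term is even; pulling out the factor of 2 gives 2(2g^2 + 2m^2 + 2m + 2x^2 + 2x + 1).

2(2g^2 + 2m^2 + 2m + 2x^2 + 2x + 1)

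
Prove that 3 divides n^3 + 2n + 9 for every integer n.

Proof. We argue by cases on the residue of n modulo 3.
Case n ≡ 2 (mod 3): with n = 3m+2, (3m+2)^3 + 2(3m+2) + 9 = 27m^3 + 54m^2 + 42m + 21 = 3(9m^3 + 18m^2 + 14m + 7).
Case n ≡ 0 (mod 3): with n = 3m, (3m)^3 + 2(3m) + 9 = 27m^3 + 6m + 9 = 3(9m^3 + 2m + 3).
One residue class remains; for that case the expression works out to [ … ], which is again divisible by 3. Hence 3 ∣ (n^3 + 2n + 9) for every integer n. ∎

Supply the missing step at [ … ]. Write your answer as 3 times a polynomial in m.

3(9m^3 + 9m^2 + 5m + 4)

Only n ≡ 1 (mod 3) is unaccounted for. Put n = 3m+1:
(3m+1)^3 + 2(3m+1) + 9 expands to 27m^3 + 27m^2 + 15m + 12,
and factoring out 3 leaves 3(9m^3 + 9m^2 + 5m + 4).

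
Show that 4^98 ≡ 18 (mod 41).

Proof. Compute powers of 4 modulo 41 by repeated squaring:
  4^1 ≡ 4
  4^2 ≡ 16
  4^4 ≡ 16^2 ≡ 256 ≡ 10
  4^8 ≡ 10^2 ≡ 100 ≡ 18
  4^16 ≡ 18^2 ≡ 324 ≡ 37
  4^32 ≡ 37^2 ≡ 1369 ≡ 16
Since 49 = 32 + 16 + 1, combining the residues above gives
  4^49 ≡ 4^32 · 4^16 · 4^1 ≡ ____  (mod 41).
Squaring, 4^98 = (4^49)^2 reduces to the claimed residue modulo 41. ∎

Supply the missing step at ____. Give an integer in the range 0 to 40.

31

4^32 · 4^16 · 4^1 ≡ 16 · 37 · 4 = 2368.
2368 mod 41 = 31, so 4^49 ≡ 31 (mod 41).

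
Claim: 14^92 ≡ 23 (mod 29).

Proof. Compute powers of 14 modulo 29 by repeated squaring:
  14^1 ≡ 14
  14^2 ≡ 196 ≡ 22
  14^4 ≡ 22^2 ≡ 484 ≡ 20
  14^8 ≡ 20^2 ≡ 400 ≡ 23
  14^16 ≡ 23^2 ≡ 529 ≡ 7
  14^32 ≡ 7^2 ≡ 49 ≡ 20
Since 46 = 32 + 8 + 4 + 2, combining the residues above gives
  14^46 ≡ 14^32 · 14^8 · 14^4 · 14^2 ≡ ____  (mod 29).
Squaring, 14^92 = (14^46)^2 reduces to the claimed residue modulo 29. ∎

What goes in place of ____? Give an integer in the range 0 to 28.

14^32 · 14^8 · 14^4 · 14^2 ≡ 20 · 23 · 20 · 22 = 202400.
202400 mod 29 = 9, so 14^46 ≡ 9 (mod 29).

9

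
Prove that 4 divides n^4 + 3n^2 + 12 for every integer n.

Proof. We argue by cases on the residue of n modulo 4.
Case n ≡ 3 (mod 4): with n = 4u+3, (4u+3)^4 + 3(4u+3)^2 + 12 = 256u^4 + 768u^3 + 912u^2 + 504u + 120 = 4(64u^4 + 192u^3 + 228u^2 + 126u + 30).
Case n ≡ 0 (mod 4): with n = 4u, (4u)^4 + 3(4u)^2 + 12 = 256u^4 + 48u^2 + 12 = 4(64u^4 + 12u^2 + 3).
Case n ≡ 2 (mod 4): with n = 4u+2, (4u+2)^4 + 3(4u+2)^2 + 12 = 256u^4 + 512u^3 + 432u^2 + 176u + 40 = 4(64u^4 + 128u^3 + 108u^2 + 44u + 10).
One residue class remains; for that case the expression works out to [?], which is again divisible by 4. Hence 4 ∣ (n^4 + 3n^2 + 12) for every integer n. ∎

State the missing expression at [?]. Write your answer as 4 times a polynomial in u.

The residues treated are {3, 0, 2}, so the missing case is n ≡ 1 (mod 4); write n = 4u+1.
Then (4u+1)^4 + 3(4u+1)^2 + 12 = 256u^4 + 256u^3 + 144u^2 + 40u + 16 = 4(64u^4 + 64u^3 + 36u^2 + 10u + 4).

4(64u^4 + 64u^3 + 36u^2 + 10u + 4)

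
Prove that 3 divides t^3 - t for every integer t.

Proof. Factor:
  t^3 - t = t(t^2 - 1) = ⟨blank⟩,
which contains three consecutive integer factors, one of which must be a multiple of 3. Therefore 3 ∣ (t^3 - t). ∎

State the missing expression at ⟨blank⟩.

t(t^2 - 1) = t(t - 1)(t + 1) = (t - 1)t(t + 1).
These three factors are consecutive integers, so their product is divisible by 3.

(t - 1)t(t + 1)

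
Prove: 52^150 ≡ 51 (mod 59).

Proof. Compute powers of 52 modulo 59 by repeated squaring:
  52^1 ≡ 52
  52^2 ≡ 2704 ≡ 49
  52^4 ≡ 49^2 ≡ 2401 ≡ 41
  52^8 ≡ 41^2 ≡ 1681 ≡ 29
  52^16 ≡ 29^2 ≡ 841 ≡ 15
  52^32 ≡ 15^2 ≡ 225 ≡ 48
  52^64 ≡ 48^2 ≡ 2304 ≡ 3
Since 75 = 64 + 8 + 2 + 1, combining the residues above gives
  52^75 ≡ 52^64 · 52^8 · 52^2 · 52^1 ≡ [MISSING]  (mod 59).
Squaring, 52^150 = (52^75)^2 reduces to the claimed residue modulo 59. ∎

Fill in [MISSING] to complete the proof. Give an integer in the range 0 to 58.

13

52^64 · 52^8 · 52^2 · 52^1 ≡ 3 · 29 · 49 · 52 = 221676.
221676 mod 59 = 13, so 52^75 ≡ 13 (mod 59).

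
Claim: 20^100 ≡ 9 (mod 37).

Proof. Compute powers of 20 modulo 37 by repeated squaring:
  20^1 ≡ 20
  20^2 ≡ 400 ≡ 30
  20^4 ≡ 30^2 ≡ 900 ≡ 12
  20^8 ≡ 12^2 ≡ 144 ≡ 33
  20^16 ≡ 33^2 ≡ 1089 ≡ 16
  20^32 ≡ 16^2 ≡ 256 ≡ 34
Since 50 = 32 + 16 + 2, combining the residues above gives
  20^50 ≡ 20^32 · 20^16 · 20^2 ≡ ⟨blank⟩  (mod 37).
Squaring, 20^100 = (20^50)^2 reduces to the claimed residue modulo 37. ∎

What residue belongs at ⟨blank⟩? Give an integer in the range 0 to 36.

20^32 · 20^16 · 20^2 ≡ 34 · 16 · 30 = 16320.
16320 mod 37 = 3, so 20^50 ≡ 3 (mod 37).

3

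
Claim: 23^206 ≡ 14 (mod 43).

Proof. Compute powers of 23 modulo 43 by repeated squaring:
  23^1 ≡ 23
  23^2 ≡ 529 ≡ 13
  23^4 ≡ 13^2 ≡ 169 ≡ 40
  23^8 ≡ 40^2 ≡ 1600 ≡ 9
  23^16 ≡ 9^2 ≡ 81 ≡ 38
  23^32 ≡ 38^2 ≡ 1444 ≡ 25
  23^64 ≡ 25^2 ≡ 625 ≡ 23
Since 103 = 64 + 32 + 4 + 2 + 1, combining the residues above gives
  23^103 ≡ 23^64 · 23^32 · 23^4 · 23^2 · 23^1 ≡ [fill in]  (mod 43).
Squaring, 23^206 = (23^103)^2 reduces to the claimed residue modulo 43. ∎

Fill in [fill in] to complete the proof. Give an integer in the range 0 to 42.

10

23^64 · 23^32 · 23^4 · 23^2 · 23^1 ≡ 23 · 25 · 40 · 13 · 23 = 6877000.
6877000 mod 43 = 10, so 23^103 ≡ 10 (mod 43).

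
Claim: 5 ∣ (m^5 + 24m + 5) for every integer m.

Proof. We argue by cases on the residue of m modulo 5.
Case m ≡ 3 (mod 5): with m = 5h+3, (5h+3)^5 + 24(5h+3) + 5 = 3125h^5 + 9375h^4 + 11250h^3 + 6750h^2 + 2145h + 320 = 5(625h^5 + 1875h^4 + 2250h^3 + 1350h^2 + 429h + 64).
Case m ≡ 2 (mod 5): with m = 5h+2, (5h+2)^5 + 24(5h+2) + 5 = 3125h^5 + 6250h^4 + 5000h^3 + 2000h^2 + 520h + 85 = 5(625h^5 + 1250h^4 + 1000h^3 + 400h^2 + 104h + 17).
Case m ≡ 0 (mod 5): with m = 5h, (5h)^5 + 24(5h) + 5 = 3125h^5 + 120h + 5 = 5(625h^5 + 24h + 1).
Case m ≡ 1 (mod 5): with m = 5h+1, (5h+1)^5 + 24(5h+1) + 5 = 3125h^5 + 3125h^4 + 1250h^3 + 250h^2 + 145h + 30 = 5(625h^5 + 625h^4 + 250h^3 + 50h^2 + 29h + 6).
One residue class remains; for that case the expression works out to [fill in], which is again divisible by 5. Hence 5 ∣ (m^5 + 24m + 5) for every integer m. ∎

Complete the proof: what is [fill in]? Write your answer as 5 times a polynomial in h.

The residues treated are {3, 2, 0, 1}, so the missing case is m ≡ 4 (mod 5); write m = 5h+4.
Then (5h+4)^5 + 24(5h+4) + 5 = 3125h^5 + 12500h^4 + 20000h^3 + 16000h^2 + 6520h + 1125 = 5(625h^5 + 2500h^4 + 4000h^3 + 3200h^2 + 1304h + 225).

5(625h^5 + 2500h^4 + 4000h^3 + 3200h^2 + 1304h + 225)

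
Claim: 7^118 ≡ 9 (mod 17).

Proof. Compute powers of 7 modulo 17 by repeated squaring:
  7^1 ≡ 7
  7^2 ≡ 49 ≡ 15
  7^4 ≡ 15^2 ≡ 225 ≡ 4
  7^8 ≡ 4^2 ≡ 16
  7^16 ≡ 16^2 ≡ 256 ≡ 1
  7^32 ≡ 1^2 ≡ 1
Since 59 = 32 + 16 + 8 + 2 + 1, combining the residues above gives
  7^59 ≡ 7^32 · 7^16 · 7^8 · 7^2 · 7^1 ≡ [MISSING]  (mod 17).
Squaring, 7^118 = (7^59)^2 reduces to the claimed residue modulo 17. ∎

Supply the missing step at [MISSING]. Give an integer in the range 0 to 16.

14

7^32 · 7^16 · 7^8 · 7^2 · 7^1 ≡ 1 · 1 · 16 · 15 · 7 = 1680.
1680 mod 17 = 14, so 7^59 ≡ 14 (mod 17).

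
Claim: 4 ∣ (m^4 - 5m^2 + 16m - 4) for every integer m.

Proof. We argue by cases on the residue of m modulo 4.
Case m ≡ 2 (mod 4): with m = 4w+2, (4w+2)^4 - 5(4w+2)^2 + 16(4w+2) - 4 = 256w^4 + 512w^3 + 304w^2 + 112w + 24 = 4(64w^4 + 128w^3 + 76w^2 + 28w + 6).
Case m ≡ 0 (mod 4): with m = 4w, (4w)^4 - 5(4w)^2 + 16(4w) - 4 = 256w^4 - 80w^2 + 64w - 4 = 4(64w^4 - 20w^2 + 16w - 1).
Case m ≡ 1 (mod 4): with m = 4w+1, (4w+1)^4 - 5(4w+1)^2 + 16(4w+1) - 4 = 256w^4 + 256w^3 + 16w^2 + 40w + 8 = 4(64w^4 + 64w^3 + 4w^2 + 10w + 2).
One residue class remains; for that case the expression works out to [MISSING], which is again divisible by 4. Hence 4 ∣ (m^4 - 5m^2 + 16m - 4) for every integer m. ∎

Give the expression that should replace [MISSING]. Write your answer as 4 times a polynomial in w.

Only m ≡ 3 (mod 4) is unaccounted for. Put m = 4w+3:
(4w+3)^4 - 5(4w+3)^2 + 16(4w+3) - 4 expands to 256w^4 + 768w^3 + 784w^2 + 376w + 80,
and factoring out 4 leaves 4(64w^4 + 192w^3 + 196w^2 + 94w + 20).

4(64w^4 + 192w^3 + 196w^2 + 94w + 20)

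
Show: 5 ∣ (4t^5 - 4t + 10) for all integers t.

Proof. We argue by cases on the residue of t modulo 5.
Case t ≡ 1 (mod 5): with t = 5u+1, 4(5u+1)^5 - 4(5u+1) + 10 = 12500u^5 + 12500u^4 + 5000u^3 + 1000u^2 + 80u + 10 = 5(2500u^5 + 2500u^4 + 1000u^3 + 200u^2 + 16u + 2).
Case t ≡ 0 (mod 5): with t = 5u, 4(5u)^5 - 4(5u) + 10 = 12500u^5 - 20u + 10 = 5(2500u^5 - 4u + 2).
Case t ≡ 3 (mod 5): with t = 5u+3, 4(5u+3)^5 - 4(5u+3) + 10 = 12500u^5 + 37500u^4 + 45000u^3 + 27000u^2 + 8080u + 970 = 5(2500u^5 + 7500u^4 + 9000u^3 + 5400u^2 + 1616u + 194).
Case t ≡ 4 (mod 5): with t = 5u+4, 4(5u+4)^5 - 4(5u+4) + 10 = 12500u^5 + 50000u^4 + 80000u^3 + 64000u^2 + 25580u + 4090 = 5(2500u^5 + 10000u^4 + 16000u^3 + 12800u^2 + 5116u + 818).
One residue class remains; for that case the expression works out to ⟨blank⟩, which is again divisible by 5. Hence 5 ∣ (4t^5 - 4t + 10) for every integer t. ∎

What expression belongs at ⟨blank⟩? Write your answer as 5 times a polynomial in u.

The residues treated are {1, 0, 3, 4}, so the missing case is t ≡ 2 (mod 5); write t = 5u+2.
Then 4(5u+2)^5 - 4(5u+2) + 10 = 12500u^5 + 25000u^4 + 20000u^3 + 8000u^2 + 1580u + 130 = 5(2500u^5 + 5000u^4 + 4000u^3 + 1600u^2 + 316u + 26).

5(2500u^5 + 5000u^4 + 4000u^3 + 1600u^2 + 316u + 26)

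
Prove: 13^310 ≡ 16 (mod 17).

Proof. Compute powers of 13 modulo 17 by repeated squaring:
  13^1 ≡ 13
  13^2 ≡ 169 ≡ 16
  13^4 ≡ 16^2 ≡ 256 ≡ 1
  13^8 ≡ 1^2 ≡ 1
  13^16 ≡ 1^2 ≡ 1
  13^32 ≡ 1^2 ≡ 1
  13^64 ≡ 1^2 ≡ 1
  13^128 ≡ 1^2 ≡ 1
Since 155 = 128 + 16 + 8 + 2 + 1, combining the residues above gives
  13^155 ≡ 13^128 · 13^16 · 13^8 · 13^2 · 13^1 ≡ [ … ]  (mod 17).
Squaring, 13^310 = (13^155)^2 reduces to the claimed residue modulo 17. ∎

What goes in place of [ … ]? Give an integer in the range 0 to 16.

Multiply the listed residues: 1 · 1 · 1 · 16 · 13 = 1 → 1 → 16 → 208.
Reducing modulo 17: 208 = 12·17 + 4, so 13^155 ≡ 4.

4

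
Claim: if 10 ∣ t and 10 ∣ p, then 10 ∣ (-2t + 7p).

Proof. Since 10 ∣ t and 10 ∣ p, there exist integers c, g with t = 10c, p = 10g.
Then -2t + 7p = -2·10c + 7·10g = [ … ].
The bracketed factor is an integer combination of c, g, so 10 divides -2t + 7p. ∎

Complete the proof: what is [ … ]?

10(-2c + 7g)

Each term has a factor of 10: -2·10c + 7·10g = 10·(-2c + 7g).
Since -2c + 7g is an integer, 10 ∣ (-2t + 7p).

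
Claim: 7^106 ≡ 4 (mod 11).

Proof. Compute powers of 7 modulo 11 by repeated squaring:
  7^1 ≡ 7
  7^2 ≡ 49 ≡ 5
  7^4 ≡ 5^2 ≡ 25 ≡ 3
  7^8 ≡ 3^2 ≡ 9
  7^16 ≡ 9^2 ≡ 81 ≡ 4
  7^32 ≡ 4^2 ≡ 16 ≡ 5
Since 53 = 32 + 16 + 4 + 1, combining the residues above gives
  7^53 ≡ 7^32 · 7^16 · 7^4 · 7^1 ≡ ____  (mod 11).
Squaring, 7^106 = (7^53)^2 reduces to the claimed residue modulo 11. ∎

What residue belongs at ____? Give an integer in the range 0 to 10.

2

Multiply the listed residues: 5 · 4 · 3 · 7 = 20 → 60 → 420.
Reducing modulo 11: 420 = 38·11 + 2, so 7^53 ≡ 2.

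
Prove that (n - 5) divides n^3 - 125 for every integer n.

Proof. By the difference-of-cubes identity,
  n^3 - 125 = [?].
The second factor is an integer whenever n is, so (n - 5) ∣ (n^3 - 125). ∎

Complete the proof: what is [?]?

(n - 5)(n^2 + 5n + 25)

Polynomial division of n^3 - 125 by n - 5 leaves remainder 0 and quotient n^2 + 5n + 25.
Hence n^3 - 125 = (n - 5)(n^2 + 5n + 25).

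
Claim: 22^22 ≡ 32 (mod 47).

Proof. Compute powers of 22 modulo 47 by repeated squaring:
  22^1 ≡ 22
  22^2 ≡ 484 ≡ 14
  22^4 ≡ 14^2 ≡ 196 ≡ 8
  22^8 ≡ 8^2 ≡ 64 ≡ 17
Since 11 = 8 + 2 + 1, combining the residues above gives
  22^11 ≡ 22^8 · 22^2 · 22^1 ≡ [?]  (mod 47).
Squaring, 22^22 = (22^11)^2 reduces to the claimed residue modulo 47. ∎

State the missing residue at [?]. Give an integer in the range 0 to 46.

19

22^8 · 22^2 · 22^1 ≡ 17 · 14 · 22 = 5236.
5236 mod 47 = 19, so 22^11 ≡ 19 (mod 47).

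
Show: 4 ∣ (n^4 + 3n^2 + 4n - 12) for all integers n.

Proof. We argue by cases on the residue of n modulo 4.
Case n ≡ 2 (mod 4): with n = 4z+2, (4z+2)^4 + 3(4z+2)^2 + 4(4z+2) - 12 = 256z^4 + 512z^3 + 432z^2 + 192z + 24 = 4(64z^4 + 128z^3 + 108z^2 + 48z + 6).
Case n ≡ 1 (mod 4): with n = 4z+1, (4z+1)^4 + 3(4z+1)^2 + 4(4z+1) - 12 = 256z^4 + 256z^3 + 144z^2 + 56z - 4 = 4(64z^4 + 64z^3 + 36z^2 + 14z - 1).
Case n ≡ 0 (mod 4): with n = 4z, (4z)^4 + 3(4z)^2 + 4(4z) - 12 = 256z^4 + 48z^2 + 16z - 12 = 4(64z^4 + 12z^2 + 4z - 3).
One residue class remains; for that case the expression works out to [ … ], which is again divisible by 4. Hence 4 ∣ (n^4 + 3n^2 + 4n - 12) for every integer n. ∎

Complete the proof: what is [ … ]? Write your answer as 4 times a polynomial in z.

Only n ≡ 3 (mod 4) is unaccounted for. Put n = 4z+3:
(4z+3)^4 + 3(4z+3)^2 + 4(4z+3) - 12 expands to 256z^4 + 768z^3 + 912z^2 + 520z + 108,
and factoring out 4 leaves 4(64z^4 + 192z^3 + 228z^2 + 130z + 27).

4(64z^4 + 192z^3 + 228z^2 + 130z + 27)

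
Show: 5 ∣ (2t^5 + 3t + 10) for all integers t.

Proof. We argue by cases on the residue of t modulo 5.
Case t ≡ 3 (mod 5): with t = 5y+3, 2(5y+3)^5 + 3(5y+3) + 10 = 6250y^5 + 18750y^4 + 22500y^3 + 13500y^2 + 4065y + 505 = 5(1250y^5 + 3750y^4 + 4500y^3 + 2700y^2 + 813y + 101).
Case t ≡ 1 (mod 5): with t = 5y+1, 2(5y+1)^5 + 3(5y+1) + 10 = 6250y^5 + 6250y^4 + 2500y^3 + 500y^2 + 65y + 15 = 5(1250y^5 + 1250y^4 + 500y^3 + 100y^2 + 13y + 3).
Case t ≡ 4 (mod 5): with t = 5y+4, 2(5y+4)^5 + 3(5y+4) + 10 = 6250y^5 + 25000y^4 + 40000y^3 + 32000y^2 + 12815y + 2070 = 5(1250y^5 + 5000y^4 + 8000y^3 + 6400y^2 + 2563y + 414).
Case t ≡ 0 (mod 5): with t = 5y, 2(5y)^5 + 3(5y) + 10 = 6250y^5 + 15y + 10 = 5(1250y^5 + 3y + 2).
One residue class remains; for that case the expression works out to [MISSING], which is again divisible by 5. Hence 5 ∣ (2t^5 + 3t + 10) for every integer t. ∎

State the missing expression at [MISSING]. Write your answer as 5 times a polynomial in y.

Only t ≡ 2 (mod 5) is unaccounted for. Put t = 5y+2:
2(5y+2)^5 + 3(5y+2) + 10 expands to 6250y^5 + 12500y^4 + 10000y^3 + 4000y^2 + 815y + 80,
and factoring out 5 leaves 5(1250y^5 + 2500y^4 + 2000y^3 + 800y^2 + 163y + 16).

5(1250y^5 + 2500y^4 + 2000y^3 + 800y^2 + 163y + 16)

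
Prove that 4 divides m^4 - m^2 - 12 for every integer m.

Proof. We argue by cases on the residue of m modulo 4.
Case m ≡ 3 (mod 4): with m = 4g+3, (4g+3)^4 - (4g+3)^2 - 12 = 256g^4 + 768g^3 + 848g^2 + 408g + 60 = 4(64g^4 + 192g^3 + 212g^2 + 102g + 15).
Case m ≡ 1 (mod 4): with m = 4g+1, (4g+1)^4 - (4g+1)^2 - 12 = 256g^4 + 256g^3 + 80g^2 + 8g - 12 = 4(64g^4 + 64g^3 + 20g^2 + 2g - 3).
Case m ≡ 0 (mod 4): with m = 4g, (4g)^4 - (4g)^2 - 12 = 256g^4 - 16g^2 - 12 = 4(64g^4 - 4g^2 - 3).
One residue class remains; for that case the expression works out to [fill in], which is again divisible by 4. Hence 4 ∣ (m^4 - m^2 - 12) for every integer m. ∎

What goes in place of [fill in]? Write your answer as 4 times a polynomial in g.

The residues treated are {3, 1, 0}, so the missing case is m ≡ 2 (mod 4); write m = 4g+2.
Then (4g+2)^4 - (4g+2)^2 - 12 = 256g^4 + 512g^3 + 368g^2 + 112g = 4(64g^4 + 128g^3 + 92g^2 + 28g).

4(64g^4 + 128g^3 + 92g^2 + 28g)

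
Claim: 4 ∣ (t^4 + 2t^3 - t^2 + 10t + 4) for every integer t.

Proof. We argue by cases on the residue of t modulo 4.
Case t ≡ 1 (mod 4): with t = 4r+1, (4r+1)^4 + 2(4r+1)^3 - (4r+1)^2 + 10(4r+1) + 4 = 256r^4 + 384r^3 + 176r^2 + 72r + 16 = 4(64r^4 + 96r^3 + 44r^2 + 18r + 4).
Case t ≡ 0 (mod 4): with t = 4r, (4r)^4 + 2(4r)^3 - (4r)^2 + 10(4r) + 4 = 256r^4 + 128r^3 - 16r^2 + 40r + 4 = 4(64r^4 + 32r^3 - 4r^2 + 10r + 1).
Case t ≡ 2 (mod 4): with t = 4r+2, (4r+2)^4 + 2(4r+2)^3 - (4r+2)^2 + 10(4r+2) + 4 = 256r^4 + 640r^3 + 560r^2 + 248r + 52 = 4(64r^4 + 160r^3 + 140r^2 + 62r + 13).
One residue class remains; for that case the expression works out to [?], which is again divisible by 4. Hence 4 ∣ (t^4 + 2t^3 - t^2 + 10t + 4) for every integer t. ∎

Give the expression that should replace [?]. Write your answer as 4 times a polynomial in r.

The residues treated are {1, 0, 2}, so the missing case is t ≡ 3 (mod 4); write t = 4r+3.
Then (4r+3)^4 + 2(4r+3)^3 - (4r+3)^2 + 10(4r+3) + 4 = 256r^4 + 896r^3 + 1136r^2 + 664r + 160 = 4(64r^4 + 224r^3 + 284r^2 + 166r + 40).

4(64r^4 + 224r^3 + 284r^2 + 166r + 40)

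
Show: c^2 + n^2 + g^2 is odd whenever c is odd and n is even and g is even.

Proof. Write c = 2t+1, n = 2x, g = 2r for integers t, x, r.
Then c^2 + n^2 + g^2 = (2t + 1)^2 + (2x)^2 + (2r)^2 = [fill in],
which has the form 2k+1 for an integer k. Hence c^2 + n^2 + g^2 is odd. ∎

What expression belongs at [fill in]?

Expanding: (2t + 1)^2 + (2x)^2 + (2r)^2 = 4r^2 + 4t^2 + 4t + 4x^2 + 1.
Every term except the constant is even, so this is 2(2r^2 + 2t^2 + 2t + 2x^2) + 1,
and 2r^2 + 2t^2 + 2t + 2x^2 ∈ ℤ gives the required form.

2(2r^2 + 2t^2 + 2t + 2x^2) + 1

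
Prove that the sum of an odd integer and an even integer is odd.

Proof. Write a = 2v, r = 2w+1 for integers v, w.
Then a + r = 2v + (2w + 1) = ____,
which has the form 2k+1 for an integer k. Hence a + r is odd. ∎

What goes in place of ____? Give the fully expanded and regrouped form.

2(v + w) + 1

Expanding: 2v + (2w + 1) = 2v + 2w + 1.
Every term except the constant is even, so this is 2(v + w) + 1,
and v + w ∈ ℤ gives the required form.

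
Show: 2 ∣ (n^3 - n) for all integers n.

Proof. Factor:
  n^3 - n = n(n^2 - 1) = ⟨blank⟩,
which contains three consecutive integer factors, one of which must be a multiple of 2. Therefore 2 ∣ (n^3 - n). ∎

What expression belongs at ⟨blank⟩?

(n - 1)n(n + 1)

n(n^2 - 1) = n(n - 1)(n + 1) = (n - 1)n(n + 1).
These three factors are consecutive integers, so their product is divisible by 2.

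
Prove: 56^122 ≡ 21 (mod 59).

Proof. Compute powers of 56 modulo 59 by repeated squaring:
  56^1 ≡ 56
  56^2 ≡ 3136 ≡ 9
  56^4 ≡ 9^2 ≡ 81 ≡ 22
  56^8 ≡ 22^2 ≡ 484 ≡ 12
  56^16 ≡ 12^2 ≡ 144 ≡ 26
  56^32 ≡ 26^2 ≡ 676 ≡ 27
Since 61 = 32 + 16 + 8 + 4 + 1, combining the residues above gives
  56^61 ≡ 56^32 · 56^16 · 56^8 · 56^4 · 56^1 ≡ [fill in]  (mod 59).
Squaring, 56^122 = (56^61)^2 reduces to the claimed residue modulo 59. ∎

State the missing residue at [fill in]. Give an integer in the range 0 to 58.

56^32 · 56^16 · 56^8 · 56^4 · 56^1 ≡ 27 · 26 · 12 · 22 · 56 = 10378368.
10378368 mod 59 = 32, so 56^61 ≡ 32 (mod 59).

32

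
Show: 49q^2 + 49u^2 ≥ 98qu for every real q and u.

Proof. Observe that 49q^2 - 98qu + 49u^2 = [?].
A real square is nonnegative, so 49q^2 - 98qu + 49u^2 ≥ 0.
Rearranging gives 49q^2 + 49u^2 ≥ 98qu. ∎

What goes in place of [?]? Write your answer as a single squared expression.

(7q - 7u)^2

The leading and trailing coefficients are 7^2 and 7^2, and 98 = 2·7·7, so the trinomial is (7q - 7u)^2.
Hence 49q^2 - 98qu + 49u^2 ≥ 0.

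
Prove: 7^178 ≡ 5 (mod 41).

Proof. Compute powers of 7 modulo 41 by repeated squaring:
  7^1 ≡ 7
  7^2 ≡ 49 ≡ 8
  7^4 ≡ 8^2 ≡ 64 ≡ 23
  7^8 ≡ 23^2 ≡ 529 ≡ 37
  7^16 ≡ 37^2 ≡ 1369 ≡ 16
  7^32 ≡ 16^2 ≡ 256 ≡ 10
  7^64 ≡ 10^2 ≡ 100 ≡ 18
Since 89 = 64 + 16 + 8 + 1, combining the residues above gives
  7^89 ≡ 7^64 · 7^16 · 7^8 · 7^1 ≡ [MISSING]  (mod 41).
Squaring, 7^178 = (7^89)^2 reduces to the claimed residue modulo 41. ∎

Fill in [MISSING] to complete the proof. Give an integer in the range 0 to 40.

7^64 · 7^16 · 7^8 · 7^1 ≡ 18 · 16 · 37 · 7 = 74592.
74592 mod 41 = 13, so 7^89 ≡ 13 (mod 41).

13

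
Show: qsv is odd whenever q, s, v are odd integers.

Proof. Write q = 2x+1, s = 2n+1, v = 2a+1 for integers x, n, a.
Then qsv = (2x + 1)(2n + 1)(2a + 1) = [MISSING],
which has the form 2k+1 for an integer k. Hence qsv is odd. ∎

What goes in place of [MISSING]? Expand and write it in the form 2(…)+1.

(2x + 1)(2n + 1)(2a + 1) = 8anx + 4an + 4ax + 2a + 4nx + 2n + 2x + 1
= 2(4anx + 2an + 2ax + a + 2nx + n + x) + 1.
Since 4anx + 2an + 2ax + a + 2nx + n + x is an integer, the product is of the form 2k+1 for an integer k.

2(4anx + 2an + 2ax + a + 2nx + n + x) + 1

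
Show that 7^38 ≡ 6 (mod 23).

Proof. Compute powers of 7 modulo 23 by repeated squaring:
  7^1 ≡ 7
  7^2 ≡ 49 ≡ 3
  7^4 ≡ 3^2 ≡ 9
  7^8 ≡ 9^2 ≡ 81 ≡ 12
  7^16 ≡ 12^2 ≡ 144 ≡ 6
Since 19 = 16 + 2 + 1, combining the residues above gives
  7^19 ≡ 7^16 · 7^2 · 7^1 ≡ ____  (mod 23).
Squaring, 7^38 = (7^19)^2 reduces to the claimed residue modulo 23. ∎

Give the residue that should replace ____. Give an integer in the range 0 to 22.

7^16 · 7^2 · 7^1 ≡ 6 · 3 · 7 = 126.
126 mod 23 = 11, so 7^19 ≡ 11 (mod 23).

11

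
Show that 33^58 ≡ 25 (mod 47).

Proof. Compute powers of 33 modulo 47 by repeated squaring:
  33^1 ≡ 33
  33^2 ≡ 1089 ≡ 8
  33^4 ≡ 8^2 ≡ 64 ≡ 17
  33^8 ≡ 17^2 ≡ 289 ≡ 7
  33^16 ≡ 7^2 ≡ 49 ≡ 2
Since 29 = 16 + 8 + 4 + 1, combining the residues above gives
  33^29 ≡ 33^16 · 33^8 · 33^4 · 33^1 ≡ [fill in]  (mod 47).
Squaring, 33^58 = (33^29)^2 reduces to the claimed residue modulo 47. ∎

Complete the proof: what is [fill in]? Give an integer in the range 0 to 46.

33^16 · 33^8 · 33^4 · 33^1 ≡ 2 · 7 · 17 · 33 = 7854.
7854 mod 47 = 5, so 33^29 ≡ 5 (mod 47).

5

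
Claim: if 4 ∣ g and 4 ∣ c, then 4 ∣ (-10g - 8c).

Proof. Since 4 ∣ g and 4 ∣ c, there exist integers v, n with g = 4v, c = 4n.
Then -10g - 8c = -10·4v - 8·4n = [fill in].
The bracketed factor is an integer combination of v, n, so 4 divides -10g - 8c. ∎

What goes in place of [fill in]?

4(-8n - 10v)

Each term has a factor of 4: -10·4v - 8·4n = 4·(-8n - 10v).
Since -8n - 10v is an integer, 4 ∣ (-10g - 8c).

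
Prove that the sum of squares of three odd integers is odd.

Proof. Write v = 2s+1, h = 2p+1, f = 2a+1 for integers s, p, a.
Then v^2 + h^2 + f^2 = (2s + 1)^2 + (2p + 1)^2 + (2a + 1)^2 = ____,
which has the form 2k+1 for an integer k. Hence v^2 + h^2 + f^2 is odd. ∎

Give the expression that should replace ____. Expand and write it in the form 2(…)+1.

2(2a^2 + 2a + 2p^2 + 2p + 2s^2 + 2s + 1) + 1

Expanding: (2s + 1)^2 + (2p + 1)^2 + (2a + 1)^2 = 4a^2 + 4a + 4p^2 + 4p + 4s^2 + 4s + 3.
Every term except the constant is even, so this is 2(2a^2 + 2a + 2p^2 + 2p + 2s^2 + 2s + 1) + 1,
and 2a^2 + 2a + 2p^2 + 2p + 2s^2 + 2s + 1 ∈ ℤ gives the required form.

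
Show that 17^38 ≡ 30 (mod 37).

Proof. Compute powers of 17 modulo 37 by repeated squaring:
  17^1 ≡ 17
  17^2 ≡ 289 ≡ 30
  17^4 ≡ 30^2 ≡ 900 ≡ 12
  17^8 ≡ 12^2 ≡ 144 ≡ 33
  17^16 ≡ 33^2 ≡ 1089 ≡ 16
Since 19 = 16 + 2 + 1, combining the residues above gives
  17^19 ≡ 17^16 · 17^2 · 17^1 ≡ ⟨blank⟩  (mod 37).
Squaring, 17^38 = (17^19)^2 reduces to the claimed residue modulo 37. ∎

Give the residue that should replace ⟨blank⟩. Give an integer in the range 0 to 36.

20

Multiply the listed residues: 16 · 30 · 17 = 480 → 8160.
Reducing modulo 37: 8160 = 220·37 + 20, so 17^19 ≡ 20.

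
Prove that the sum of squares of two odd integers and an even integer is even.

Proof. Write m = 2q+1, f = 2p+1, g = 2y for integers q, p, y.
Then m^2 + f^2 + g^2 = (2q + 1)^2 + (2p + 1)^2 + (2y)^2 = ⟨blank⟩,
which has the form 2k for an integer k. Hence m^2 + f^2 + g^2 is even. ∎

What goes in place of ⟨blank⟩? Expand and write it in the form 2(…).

2(2p^2 + 2p + 2q^2 + 2q + 2y^2 + 1)

Expanding: (2q + 1)^2 + (2p + 1)^2 + (2y)^2 = 4p^2 + 4p + 4q^2 + 4q + 4y^2 + 2.
Every term is even; pulling out the factor of 2 gives 2(2p^2 + 2p + 2q^2 + 2q + 2y^2 + 1).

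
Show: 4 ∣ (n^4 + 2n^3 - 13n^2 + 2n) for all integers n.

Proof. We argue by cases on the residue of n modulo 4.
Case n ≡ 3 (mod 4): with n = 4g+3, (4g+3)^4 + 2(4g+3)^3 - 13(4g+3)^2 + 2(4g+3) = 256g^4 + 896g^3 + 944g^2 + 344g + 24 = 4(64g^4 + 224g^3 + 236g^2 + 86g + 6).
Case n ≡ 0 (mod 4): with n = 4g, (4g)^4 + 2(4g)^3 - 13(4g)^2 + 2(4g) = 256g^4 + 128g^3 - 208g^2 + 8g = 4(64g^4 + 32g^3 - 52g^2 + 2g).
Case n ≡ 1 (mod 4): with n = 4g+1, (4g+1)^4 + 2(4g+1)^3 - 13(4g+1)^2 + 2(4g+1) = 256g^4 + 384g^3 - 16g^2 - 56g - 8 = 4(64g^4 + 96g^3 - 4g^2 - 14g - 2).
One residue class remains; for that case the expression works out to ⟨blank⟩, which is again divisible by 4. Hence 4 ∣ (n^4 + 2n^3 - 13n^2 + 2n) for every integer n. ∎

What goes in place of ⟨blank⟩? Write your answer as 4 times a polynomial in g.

The residues treated are {3, 0, 1}, so the missing case is n ≡ 2 (mod 4); write n = 4g+2.
Then (4g+2)^4 + 2(4g+2)^3 - 13(4g+2)^2 + 2(4g+2) = 256g^4 + 640g^3 + 368g^2 + 24g - 16 = 4(64g^4 + 160g^3 + 92g^2 + 6g - 4).

4(64g^4 + 160g^3 + 92g^2 + 6g - 4)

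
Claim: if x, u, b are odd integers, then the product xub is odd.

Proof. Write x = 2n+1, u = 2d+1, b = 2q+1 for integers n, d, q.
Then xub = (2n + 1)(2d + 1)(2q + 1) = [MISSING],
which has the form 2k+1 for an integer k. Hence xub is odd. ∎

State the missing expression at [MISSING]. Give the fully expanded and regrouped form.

(2n + 1)(2d + 1)(2q + 1) = 8dnq + 4dn + 4dq + 2d + 4nq + 2n + 2q + 1
= 2(4dnq + 2dn + 2dq + d + 2nq + n + q) + 1.
Since 4dnq + 2dn + 2dq + d + 2nq + n + q is an integer, the product is of the form 2k+1 for an integer k.

2(4dnq + 2dn + 2dq + d + 2nq + n + q) + 1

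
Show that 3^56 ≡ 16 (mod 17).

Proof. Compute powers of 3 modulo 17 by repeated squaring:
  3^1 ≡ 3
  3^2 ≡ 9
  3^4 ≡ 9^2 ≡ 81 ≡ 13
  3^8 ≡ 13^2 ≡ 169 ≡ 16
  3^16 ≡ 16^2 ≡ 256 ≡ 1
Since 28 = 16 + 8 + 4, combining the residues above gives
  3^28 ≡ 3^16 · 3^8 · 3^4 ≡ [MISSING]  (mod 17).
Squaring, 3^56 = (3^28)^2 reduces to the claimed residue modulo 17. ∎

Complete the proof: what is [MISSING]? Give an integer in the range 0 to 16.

3^16 · 3^8 · 3^4 ≡ 1 · 16 · 13 = 208.
208 mod 17 = 4, so 3^28 ≡ 4 (mod 17).

4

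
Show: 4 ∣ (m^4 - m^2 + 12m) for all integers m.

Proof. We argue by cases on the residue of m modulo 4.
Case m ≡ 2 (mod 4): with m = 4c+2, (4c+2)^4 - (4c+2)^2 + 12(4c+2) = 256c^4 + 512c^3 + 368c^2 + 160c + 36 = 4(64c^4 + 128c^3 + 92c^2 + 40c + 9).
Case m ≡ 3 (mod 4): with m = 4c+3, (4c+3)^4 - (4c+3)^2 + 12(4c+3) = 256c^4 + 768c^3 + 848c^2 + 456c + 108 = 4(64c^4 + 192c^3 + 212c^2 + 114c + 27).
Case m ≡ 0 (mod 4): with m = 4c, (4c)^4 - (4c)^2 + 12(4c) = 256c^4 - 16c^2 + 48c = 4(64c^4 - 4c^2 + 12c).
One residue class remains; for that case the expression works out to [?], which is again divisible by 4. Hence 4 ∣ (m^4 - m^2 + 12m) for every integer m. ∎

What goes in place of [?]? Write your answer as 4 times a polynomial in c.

4(64c^4 + 64c^3 + 20c^2 + 14c + 3)

Only m ≡ 1 (mod 4) is unaccounted for. Put m = 4c+1:
(4c+1)^4 - (4c+1)^2 + 12(4c+1) expands to 256c^4 + 256c^3 + 80c^2 + 56c + 12,
and factoring out 4 leaves 4(64c^4 + 64c^3 + 20c^2 + 14c + 3).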